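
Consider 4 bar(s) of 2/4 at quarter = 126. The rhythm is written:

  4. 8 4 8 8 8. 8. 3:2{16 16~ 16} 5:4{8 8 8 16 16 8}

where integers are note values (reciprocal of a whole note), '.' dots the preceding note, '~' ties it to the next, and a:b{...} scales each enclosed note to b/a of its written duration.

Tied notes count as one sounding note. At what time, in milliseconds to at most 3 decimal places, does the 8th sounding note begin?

note 8 onset = 11/2b = 2619.048ms

1. 0.0ms @ 0 + 714.286ms (3/2)
2. 714.286ms @ 3/2 + 238.095ms (1/2)
3. 952.381ms @ 2 + 476.19ms (1)
4. 1428.571ms @ 3 + 238.095ms (1/2)
5. 1666.667ms @ 7/2 + 238.095ms (1/2)
6. 1904.762ms @ 4 + 357.143ms (3/4)
7. 2261.905ms @ 19/4 + 357.143ms (3/4)
8. 2619.048ms @ 11/2 + 79.365ms (1/6)
9. 2698.413ms @ 17/3 + 158.73ms (1/3)
10. 2857.143ms @ 6 + 190.476ms (2/5)
11. 3047.619ms @ 32/5 + 190.476ms (2/5)
12. 3238.095ms @ 34/5 + 190.476ms (2/5)
13. 3428.571ms @ 36/5 + 95.238ms (1/5)
14. 3523.81ms @ 37/5 + 95.238ms (1/5)
15. 3619.048ms @ 38/5 + 190.476ms (2/5)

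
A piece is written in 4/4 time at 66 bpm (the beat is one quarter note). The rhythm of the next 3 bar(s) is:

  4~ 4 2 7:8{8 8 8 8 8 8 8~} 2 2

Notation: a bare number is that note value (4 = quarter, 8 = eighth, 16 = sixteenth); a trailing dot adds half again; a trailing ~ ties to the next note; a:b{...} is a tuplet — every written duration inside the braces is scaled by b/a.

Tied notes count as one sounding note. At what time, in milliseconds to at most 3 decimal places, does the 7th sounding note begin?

1. 0.0ms @ 0 + 1818.182ms (2)
2. 1818.182ms @ 2 + 1818.182ms (2)
3. 3636.364ms @ 4 + 519.481ms (4/7)
4. 4155.844ms @ 32/7 + 519.481ms (4/7)
5. 4675.325ms @ 36/7 + 519.481ms (4/7)
6. 5194.805ms @ 40/7 + 519.481ms (4/7)
7. 5714.286ms @ 44/7 + 519.481ms (4/7)
8. 6233.766ms @ 48/7 + 519.481ms (4/7)
9. 6753.247ms @ 52/7 + 2337.662ms (18/7)
10. 9090.909ms @ 10 + 1818.182ms (2)

note 7 onset = 44/7b = 5714.286ms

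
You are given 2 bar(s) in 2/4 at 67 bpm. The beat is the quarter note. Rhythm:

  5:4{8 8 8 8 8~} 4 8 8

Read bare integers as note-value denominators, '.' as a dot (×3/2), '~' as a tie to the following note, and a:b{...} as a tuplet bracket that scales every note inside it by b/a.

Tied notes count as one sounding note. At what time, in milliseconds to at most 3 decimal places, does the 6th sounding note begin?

note 6 onset = 3b = 2686.567ms

1. 0.0ms @ 0 + 358.209ms (2/5)
2. 358.209ms @ 2/5 + 358.209ms (2/5)
3. 716.418ms @ 4/5 + 358.209ms (2/5)
4. 1074.627ms @ 6/5 + 358.209ms (2/5)
5. 1432.836ms @ 8/5 + 1253.731ms (7/5)
6. 2686.567ms @ 3 + 447.761ms (1/2)
7. 3134.328ms @ 7/2 + 447.761ms (1/2)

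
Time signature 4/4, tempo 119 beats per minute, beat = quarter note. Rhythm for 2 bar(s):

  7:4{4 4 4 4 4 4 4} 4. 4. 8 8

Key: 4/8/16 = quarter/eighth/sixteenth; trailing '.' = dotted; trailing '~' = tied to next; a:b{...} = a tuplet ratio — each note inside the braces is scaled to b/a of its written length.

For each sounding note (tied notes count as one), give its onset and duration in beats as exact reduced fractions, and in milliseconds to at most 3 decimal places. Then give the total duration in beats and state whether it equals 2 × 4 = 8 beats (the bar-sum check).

1) 0.0ms=0b +288.115ms=4/7b
2) 288.115ms=4/7b +288.115ms=4/7b
3) 576.23ms=8/7b +288.115ms=4/7b
4) 864.346ms=12/7b +288.115ms=4/7b
5) 1152.461ms=16/7b +288.115ms=4/7b
6) 1440.576ms=20/7b +288.115ms=4/7b
7) 1728.691ms=24/7b +288.115ms=4/7b
8) 2016.807ms=4b +756.303ms=3/2b
9) 2773.109ms=11/2b +756.303ms=3/2b
10) 3529.412ms=7b +252.101ms=1/2b
11) 3781.513ms=15/2b +252.101ms=1/2b
Σ=8b of 8 (119bpm 4/4) — PASS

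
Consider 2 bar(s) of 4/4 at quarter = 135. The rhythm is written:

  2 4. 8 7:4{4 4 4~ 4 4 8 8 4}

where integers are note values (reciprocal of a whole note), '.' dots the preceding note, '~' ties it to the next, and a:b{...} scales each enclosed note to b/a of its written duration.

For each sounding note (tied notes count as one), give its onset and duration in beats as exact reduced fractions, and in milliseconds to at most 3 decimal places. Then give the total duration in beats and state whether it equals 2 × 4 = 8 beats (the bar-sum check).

1) 0.0ms=0b +888.889ms=2b
2) 888.889ms=2b +666.667ms=3/2b
3) 1555.556ms=7/2b +222.222ms=1/2b
4) 1777.778ms=4b +253.968ms=4/7b
5) 2031.746ms=32/7b +253.968ms=4/7b
6) 2285.714ms=36/7b +507.937ms=8/7b
7) 2793.651ms=44/7b +253.968ms=4/7b
8) 3047.619ms=48/7b +126.984ms=2/7b
9) 3174.603ms=50/7b +126.984ms=2/7b
10) 3301.587ms=52/7b +253.968ms=4/7b
Σ=8b of 8 (135bpm 4/4) — PASS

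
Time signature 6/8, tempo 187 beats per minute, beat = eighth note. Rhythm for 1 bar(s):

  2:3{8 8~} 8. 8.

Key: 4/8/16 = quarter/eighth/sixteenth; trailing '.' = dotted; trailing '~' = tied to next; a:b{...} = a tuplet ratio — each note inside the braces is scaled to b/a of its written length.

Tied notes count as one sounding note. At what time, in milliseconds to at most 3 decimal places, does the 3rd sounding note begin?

1. 0.0ms @ 0 + 481.283ms (3/2)
2. 481.283ms @ 3/2 + 962.567ms (3)
3. 1443.85ms @ 9/2 + 481.283ms (3/2)

note 3 onset = 9/2b = 1443.85ms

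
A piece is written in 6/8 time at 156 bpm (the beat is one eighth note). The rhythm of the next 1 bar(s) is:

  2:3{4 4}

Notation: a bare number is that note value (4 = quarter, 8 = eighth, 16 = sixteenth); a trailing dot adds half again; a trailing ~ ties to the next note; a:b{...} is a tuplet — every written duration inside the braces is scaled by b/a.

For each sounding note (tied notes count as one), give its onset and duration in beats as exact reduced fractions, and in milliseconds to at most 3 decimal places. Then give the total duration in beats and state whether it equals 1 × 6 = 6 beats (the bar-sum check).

1) 0.0ms=0b +1153.846ms=3b
2) 1153.846ms=3b +1153.846ms=3b
Σ=6b of 6 (156bpm 6/8) — PASS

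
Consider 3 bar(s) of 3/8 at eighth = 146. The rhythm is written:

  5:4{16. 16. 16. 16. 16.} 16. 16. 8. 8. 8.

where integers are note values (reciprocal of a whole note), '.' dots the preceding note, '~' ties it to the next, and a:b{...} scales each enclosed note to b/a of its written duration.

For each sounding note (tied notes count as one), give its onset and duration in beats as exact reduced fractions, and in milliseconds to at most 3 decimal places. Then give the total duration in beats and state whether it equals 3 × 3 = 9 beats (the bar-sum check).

1) 0.0ms=0b +246.575ms=3/5b
2) 246.575ms=3/5b +246.575ms=3/5b
3) 493.151ms=6/5b +246.575ms=3/5b
4) 739.726ms=9/5b +246.575ms=3/5b
5) 986.301ms=12/5b +246.575ms=3/5b
6) 1232.877ms=3b +308.219ms=3/4b
7) 1541.096ms=15/4b +308.219ms=3/4b
8) 1849.315ms=9/2b +616.438ms=3/2b
9) 2465.753ms=6b +616.438ms=3/2b
10) 3082.192ms=15/2b +616.438ms=3/2b
Σ=9b of 9 (146bpm 3/8) — PASS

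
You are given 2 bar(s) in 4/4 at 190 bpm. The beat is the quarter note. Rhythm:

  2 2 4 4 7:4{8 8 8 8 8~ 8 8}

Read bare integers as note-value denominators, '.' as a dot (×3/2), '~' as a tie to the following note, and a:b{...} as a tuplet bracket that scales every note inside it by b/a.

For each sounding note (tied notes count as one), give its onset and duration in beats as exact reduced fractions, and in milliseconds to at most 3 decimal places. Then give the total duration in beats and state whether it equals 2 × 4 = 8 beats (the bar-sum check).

1) 0.0ms=0b +631.579ms=2b
2) 631.579ms=2b +631.579ms=2b
3) 1263.158ms=4b +315.789ms=1b
4) 1578.947ms=5b +315.789ms=1b
5) 1894.737ms=6b +90.226ms=2/7b
6) 1984.962ms=44/7b +90.226ms=2/7b
7) 2075.188ms=46/7b +90.226ms=2/7b
8) 2165.414ms=48/7b +90.226ms=2/7b
9) 2255.639ms=50/7b +180.451ms=4/7b
10) 2436.09ms=54/7b +90.226ms=2/7b
Σ=8b of 8 (190bpm 4/4) — PASS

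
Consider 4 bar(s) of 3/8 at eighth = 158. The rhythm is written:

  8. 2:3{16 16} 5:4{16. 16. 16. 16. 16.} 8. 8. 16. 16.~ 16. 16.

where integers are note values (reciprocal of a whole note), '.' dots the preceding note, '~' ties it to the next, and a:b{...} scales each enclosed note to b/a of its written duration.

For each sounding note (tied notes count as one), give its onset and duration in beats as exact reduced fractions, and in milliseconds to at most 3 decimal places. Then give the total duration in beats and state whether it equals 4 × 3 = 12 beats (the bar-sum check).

1) 0.0ms=0b +569.62ms=3/2b
2) 569.62ms=3/2b +284.81ms=3/4b
3) 854.43ms=9/4b +284.81ms=3/4b
4) 1139.241ms=3b +227.848ms=3/5b
5) 1367.089ms=18/5b +227.848ms=3/5b
6) 1594.937ms=21/5b +227.848ms=3/5b
7) 1822.785ms=24/5b +227.848ms=3/5b
8) 2050.633ms=27/5b +227.848ms=3/5b
9) 2278.481ms=6b +569.62ms=3/2b
10) 2848.101ms=15/2b +569.62ms=3/2b
11) 3417.722ms=9b +284.81ms=3/4b
12) 3702.532ms=39/4b +569.62ms=3/2b
13) 4272.152ms=45/4b +284.81ms=3/4b
Σ=12b of 12 (158bpm 3/8) — PASS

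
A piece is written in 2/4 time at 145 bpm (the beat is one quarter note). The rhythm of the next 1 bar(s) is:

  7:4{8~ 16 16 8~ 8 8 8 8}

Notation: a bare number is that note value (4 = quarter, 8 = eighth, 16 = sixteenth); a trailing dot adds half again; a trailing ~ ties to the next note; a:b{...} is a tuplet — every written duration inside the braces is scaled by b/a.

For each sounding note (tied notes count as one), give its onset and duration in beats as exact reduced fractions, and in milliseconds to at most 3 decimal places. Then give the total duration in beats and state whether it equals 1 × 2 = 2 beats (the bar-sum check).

1) 0.0ms=0b +177.34ms=3/7b
2) 177.34ms=3/7b +59.113ms=1/7b
3) 236.453ms=4/7b +236.453ms=4/7b
4) 472.906ms=8/7b +118.227ms=2/7b
5) 591.133ms=10/7b +118.227ms=2/7b
6) 709.36ms=12/7b +118.227ms=2/7b
Σ=2b of 2 (145bpm 2/4) — PASS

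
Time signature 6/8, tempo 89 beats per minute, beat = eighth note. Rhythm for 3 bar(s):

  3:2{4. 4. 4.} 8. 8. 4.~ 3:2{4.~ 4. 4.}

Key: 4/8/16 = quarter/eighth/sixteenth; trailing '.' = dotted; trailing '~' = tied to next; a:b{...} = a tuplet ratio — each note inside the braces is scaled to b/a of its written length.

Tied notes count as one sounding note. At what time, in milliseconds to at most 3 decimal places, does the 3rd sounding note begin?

1. 0.0ms @ 0 + 1348.315ms (2)
2. 1348.315ms @ 2 + 1348.315ms (2)
3. 2696.629ms @ 4 + 1348.315ms (2)
4. 4044.944ms @ 6 + 1011.236ms (3/2)
5. 5056.18ms @ 15/2 + 1011.236ms (3/2)
6. 6067.416ms @ 9 + 4719.101ms (7)
7. 10786.517ms @ 16 + 1348.315ms (2)

note 3 onset = 4b = 2696.629ms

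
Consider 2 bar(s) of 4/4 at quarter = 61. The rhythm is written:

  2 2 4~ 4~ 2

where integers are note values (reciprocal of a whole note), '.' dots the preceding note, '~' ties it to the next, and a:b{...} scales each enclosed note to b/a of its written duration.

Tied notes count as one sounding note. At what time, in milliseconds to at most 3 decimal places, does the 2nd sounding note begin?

1. 0.0ms @ 0 + 1967.213ms (2)
2. 1967.213ms @ 2 + 1967.213ms (2)
3. 3934.426ms @ 4 + 3934.426ms (4)

note 2 onset = 2b = 1967.213ms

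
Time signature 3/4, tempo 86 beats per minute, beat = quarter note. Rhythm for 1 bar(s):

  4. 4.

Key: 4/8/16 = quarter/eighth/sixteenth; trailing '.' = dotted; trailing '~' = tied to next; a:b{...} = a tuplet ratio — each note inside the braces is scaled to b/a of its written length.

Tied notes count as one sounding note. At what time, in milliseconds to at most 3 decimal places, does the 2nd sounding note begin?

note 2 onset = 3/2b = 1046.512ms

1. 0.0ms @ 0 + 1046.512ms (3/2)
2. 1046.512ms @ 3/2 + 1046.512ms (3/2)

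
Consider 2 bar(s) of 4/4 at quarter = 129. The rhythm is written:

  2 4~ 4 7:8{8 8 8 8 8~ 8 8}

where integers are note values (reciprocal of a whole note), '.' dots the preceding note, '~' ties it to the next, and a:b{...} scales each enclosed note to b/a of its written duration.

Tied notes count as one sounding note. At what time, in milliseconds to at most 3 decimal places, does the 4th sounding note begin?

1. 0.0ms @ 0 + 930.233ms (2)
2. 930.233ms @ 2 + 930.233ms (2)
3. 1860.465ms @ 4 + 265.781ms (4/7)
4. 2126.246ms @ 32/7 + 265.781ms (4/7)
5. 2392.027ms @ 36/7 + 265.781ms (4/7)
6. 2657.807ms @ 40/7 + 265.781ms (4/7)
7. 2923.588ms @ 44/7 + 531.561ms (8/7)
8. 3455.15ms @ 52/7 + 265.781ms (4/7)

note 4 onset = 32/7b = 2126.246ms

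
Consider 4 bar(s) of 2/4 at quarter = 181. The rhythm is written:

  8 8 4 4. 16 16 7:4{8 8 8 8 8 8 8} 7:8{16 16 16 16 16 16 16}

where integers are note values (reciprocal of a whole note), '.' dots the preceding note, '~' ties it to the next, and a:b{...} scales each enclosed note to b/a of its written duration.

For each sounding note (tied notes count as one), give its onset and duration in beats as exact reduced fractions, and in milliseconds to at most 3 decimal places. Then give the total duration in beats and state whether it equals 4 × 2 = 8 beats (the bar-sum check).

1) 0.0ms=0b +165.746ms=1/2b
2) 165.746ms=1/2b +165.746ms=1/2b
3) 331.492ms=1b +331.492ms=1b
4) 662.983ms=2b +497.238ms=3/2b
5) 1160.221ms=7/2b +82.873ms=1/4b
6) 1243.094ms=15/4b +82.873ms=1/4b
7) 1325.967ms=4b +94.712ms=2/7b
8) 1420.679ms=30/7b +94.712ms=2/7b
9) 1515.391ms=32/7b +94.712ms=2/7b
10) 1610.103ms=34/7b +94.712ms=2/7b
11) 1704.815ms=36/7b +94.712ms=2/7b
12) 1799.526ms=38/7b +94.712ms=2/7b
13) 1894.238ms=40/7b +94.712ms=2/7b
14) 1988.95ms=6b +94.712ms=2/7b
15) 2083.662ms=44/7b +94.712ms=2/7b
16) 2178.374ms=46/7b +94.712ms=2/7b
17) 2273.086ms=48/7b +94.712ms=2/7b
18) 2367.798ms=50/7b +94.712ms=2/7b
19) 2462.51ms=52/7b +94.712ms=2/7b
20) 2557.222ms=54/7b +94.712ms=2/7b
Σ=8b of 8 (181bpm 2/4) — PASS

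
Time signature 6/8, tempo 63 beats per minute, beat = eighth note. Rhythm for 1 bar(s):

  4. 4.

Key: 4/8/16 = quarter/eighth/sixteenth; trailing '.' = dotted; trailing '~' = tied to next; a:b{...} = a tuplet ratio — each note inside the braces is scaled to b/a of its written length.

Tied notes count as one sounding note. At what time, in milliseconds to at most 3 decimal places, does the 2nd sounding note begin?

1. 0.0ms @ 0 + 2857.143ms (3)
2. 2857.143ms @ 3 + 2857.143ms (3)

note 2 onset = 3b = 2857.143ms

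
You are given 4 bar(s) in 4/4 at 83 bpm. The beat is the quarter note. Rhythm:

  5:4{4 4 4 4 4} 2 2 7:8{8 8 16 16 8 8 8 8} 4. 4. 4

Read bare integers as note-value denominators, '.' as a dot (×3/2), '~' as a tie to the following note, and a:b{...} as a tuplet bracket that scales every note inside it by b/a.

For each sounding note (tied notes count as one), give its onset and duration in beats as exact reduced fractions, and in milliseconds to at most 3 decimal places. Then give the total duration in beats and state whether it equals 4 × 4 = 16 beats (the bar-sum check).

1) 0.0ms=0b +578.313ms=4/5b
2) 578.313ms=4/5b +578.313ms=4/5b
3) 1156.627ms=8/5b +578.313ms=4/5b
4) 1734.94ms=12/5b +578.313ms=4/5b
5) 2313.253ms=16/5b +578.313ms=4/5b
6) 2891.566ms=4b +1445.783ms=2b
7) 4337.349ms=6b +1445.783ms=2b
8) 5783.133ms=8b +413.081ms=4/7b
9) 6196.213ms=60/7b +413.081ms=4/7b
10) 6609.294ms=64/7b +206.54ms=2/7b
11) 6815.835ms=66/7b +206.54ms=2/7b
12) 7022.375ms=68/7b +413.081ms=4/7b
13) 7435.456ms=72/7b +413.081ms=4/7b
14) 7848.537ms=76/7b +413.081ms=4/7b
15) 8261.618ms=80/7b +413.081ms=4/7b
16) 8674.699ms=12b +1084.337ms=3/2b
17) 9759.036ms=27/2b +1084.337ms=3/2b
18) 10843.373ms=15b +722.892ms=1b
Σ=16b of 16 (83bpm 4/4) — PASS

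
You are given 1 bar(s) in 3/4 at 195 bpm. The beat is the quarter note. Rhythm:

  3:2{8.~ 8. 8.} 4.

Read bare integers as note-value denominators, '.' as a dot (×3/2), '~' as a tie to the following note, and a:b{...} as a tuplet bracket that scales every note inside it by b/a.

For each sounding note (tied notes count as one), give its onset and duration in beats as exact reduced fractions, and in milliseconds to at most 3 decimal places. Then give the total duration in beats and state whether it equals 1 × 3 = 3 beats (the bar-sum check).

1) 0.0ms=0b +307.692ms=1b
2) 307.692ms=1b +153.846ms=1/2b
3) 461.538ms=3/2b +461.538ms=3/2b
Σ=3b of 3 (195bpm 3/4) — PASS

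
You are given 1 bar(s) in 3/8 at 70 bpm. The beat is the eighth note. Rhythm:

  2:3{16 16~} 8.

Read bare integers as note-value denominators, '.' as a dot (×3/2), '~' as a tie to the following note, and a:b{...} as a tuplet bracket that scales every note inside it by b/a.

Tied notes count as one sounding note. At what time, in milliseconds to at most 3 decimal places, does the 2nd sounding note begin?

1. 0.0ms @ 0 + 642.857ms (3/4)
2. 642.857ms @ 3/4 + 1928.571ms (9/4)

note 2 onset = 3/4b = 642.857ms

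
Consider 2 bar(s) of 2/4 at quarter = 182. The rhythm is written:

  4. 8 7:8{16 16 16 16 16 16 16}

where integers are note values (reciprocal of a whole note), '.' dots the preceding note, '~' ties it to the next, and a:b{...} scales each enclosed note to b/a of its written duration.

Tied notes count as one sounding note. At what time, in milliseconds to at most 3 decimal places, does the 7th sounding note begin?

1. 0.0ms @ 0 + 494.505ms (3/2)
2. 494.505ms @ 3/2 + 164.835ms (1/2)
3. 659.341ms @ 2 + 94.192ms (2/7)
4. 753.532ms @ 16/7 + 94.192ms (2/7)
5. 847.724ms @ 18/7 + 94.192ms (2/7)
6. 941.915ms @ 20/7 + 94.192ms (2/7)
7. 1036.107ms @ 22/7 + 94.192ms (2/7)
8. 1130.298ms @ 24/7 + 94.192ms (2/7)
9. 1224.49ms @ 26/7 + 94.192ms (2/7)

note 7 onset = 22/7b = 1036.107ms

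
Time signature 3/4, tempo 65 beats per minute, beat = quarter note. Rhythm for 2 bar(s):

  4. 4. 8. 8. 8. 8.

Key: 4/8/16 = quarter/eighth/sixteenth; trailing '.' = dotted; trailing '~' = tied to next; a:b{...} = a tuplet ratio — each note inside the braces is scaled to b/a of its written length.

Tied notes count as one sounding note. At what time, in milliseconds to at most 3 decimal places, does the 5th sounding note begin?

1. 0.0ms @ 0 + 1384.615ms (3/2)
2. 1384.615ms @ 3/2 + 1384.615ms (3/2)
3. 2769.231ms @ 3 + 692.308ms (3/4)
4. 3461.538ms @ 15/4 + 692.308ms (3/4)
5. 4153.846ms @ 9/2 + 692.308ms (3/4)
6. 4846.154ms @ 21/4 + 692.308ms (3/4)

note 5 onset = 9/2b = 4153.846ms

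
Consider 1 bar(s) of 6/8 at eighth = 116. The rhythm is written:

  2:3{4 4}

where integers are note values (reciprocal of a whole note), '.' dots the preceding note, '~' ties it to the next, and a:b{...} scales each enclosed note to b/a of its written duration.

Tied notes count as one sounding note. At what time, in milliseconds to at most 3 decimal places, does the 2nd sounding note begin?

1. 0.0ms @ 0 + 1551.724ms (3)
2. 1551.724ms @ 3 + 1551.724ms (3)

note 2 onset = 3b = 1551.724ms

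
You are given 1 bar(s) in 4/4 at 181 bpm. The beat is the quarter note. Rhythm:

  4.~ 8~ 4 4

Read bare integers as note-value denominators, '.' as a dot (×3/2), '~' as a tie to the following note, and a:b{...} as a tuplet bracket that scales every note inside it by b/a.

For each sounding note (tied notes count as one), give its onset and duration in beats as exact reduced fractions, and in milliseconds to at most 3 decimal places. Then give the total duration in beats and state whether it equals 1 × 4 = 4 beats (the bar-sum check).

1) 0.0ms=0b +994.475ms=3b
2) 994.475ms=3b +331.492ms=1b
Σ=4b of 4 (181bpm 4/4) — PASS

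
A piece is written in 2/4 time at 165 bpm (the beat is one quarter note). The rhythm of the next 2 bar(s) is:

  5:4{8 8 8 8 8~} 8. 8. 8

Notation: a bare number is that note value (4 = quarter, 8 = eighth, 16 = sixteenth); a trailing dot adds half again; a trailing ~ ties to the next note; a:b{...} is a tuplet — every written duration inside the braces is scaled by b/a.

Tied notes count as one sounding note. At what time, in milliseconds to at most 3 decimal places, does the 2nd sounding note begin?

note 2 onset = 2/5b = 145.455ms

1. 0.0ms @ 0 + 145.455ms (2/5)
2. 145.455ms @ 2/5 + 145.455ms (2/5)
3. 290.909ms @ 4/5 + 145.455ms (2/5)
4. 436.364ms @ 6/5 + 145.455ms (2/5)
5. 581.818ms @ 8/5 + 418.182ms (23/20)
6. 1000.0ms @ 11/4 + 272.727ms (3/4)
7. 1272.727ms @ 7/2 + 181.818ms (1/2)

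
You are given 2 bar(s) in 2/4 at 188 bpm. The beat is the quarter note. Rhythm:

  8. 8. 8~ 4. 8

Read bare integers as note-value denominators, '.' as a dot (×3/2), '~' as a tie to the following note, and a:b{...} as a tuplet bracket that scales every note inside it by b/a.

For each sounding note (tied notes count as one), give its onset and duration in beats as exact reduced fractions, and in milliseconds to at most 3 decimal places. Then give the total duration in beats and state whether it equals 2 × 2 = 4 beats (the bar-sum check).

1) 0.0ms=0b +239.362ms=3/4b
2) 239.362ms=3/4b +239.362ms=3/4b
3) 478.723ms=3/2b +638.298ms=2b
4) 1117.021ms=7/2b +159.574ms=1/2b
Σ=4b of 4 (188bpm 2/4) — PASS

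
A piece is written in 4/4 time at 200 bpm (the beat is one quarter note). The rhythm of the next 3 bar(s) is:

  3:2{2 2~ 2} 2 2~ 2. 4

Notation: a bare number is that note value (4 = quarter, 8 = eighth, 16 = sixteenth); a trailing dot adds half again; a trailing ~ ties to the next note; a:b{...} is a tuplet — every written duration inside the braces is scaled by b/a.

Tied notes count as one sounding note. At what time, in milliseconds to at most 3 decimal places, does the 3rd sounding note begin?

note 3 onset = 4b = 1200.0ms

1. 0.0ms @ 0 + 400.0ms (4/3)
2. 400.0ms @ 4/3 + 800.0ms (8/3)
3. 1200.0ms @ 4 + 600.0ms (2)
4. 1800.0ms @ 6 + 1500.0ms (5)
5. 3300.0ms @ 11 + 300.0ms (1)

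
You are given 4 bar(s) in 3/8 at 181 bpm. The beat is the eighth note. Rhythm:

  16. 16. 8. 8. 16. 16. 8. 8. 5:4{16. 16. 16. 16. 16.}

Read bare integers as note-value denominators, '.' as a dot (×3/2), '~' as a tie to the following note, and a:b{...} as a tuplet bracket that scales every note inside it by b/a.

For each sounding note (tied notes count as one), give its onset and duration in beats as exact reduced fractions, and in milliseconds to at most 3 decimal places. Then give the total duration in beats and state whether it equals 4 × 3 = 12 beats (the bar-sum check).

1) 0.0ms=0b +248.619ms=3/4b
2) 248.619ms=3/4b +248.619ms=3/4b
3) 497.238ms=3/2b +497.238ms=3/2b
4) 994.475ms=3b +497.238ms=3/2b
5) 1491.713ms=9/2b +248.619ms=3/4b
6) 1740.331ms=21/4b +248.619ms=3/4b
7) 1988.95ms=6b +497.238ms=3/2b
8) 2486.188ms=15/2b +497.238ms=3/2b
9) 2983.425ms=9b +198.895ms=3/5b
10) 3182.32ms=48/5b +198.895ms=3/5b
11) 3381.215ms=51/5b +198.895ms=3/5b
12) 3580.11ms=54/5b +198.895ms=3/5b
13) 3779.006ms=57/5b +198.895ms=3/5b
Σ=12b of 12 (181bpm 3/8) — PASS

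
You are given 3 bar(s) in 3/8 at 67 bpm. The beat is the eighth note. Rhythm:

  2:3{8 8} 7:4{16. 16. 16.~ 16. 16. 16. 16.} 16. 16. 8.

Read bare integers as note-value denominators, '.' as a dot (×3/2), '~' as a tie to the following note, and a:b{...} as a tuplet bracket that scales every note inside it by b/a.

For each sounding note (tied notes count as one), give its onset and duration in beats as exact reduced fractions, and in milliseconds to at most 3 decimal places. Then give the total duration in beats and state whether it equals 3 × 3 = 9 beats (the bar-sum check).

1) 0.0ms=0b +1343.284ms=3/2b
2) 1343.284ms=3/2b +1343.284ms=3/2b
3) 2686.567ms=3b +383.795ms=3/7b
4) 3070.362ms=24/7b +383.795ms=3/7b
5) 3454.158ms=27/7b +767.591ms=6/7b
6) 4221.748ms=33/7b +383.795ms=3/7b
7) 4605.544ms=36/7b +383.795ms=3/7b
8) 4989.339ms=39/7b +383.795ms=3/7b
9) 5373.134ms=6b +671.642ms=3/4b
10) 6044.776ms=27/4b +671.642ms=3/4b
11) 6716.418ms=15/2b +1343.284ms=3/2b
Σ=9b of 9 (67bpm 3/8) — PASS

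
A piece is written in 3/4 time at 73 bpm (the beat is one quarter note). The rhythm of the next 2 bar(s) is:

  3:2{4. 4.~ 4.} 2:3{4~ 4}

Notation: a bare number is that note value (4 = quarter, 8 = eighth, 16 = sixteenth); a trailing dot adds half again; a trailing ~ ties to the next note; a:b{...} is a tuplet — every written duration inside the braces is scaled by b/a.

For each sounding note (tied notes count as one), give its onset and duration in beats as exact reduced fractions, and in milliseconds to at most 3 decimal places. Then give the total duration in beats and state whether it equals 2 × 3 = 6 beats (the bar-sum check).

1) 0.0ms=0b +821.918ms=1b
2) 821.918ms=1b +1643.836ms=2b
3) 2465.753ms=3b +2465.753ms=3b
Σ=6b of 6 (73bpm 3/4) — PASS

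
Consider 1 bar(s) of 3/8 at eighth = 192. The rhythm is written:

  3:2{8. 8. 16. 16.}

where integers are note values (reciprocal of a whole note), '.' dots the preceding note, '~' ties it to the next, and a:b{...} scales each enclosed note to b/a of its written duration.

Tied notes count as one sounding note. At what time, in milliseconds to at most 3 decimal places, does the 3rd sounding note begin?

1. 0.0ms @ 0 + 312.5ms (1)
2. 312.5ms @ 1 + 312.5ms (1)
3. 625.0ms @ 2 + 156.25ms (1/2)
4. 781.25ms @ 5/2 + 156.25ms (1/2)

note 3 onset = 2b = 625.0ms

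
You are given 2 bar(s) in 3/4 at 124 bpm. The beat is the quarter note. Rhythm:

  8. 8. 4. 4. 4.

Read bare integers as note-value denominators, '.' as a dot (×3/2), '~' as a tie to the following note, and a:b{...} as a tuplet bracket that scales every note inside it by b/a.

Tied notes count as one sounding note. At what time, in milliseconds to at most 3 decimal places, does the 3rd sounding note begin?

note 3 onset = 3/2b = 725.806ms

1. 0.0ms @ 0 + 362.903ms (3/4)
2. 362.903ms @ 3/4 + 362.903ms (3/4)
3. 725.806ms @ 3/2 + 725.806ms (3/2)
4. 1451.613ms @ 3 + 725.806ms (3/2)
5. 2177.419ms @ 9/2 + 725.806ms (3/2)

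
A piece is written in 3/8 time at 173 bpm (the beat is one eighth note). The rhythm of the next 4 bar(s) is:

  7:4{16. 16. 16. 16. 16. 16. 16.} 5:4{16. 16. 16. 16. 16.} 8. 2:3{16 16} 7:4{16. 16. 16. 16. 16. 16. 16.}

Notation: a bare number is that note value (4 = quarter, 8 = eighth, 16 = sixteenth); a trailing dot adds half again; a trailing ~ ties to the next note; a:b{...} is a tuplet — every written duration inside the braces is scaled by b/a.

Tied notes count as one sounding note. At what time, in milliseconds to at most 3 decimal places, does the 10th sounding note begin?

note 10 onset = 21/5b = 1456.647ms

1. 0.0ms @ 0 + 148.637ms (3/7)
2. 148.637ms @ 3/7 + 148.637ms (3/7)
3. 297.275ms @ 6/7 + 148.637ms (3/7)
4. 445.912ms @ 9/7 + 148.637ms (3/7)
5. 594.55ms @ 12/7 + 148.637ms (3/7)
6. 743.187ms @ 15/7 + 148.637ms (3/7)
7. 891.825ms @ 18/7 + 148.637ms (3/7)
8. 1040.462ms @ 3 + 208.092ms (3/5)
9. 1248.555ms @ 18/5 + 208.092ms (3/5)
10. 1456.647ms @ 21/5 + 208.092ms (3/5)
11. 1664.74ms @ 24/5 + 208.092ms (3/5)
12. 1872.832ms @ 27/5 + 208.092ms (3/5)
13. 2080.925ms @ 6 + 520.231ms (3/2)
14. 2601.156ms @ 15/2 + 260.116ms (3/4)
15. 2861.272ms @ 33/4 + 260.116ms (3/4)
16. 3121.387ms @ 9 + 148.637ms (3/7)
17. 3270.025ms @ 66/7 + 148.637ms (3/7)
18. 3418.662ms @ 69/7 + 148.637ms (3/7)
19. 3567.3ms @ 72/7 + 148.637ms (3/7)
20. 3715.937ms @ 75/7 + 148.637ms (3/7)
21. 3864.575ms @ 78/7 + 148.637ms (3/7)
22. 4013.212ms @ 81/7 + 148.637ms (3/7)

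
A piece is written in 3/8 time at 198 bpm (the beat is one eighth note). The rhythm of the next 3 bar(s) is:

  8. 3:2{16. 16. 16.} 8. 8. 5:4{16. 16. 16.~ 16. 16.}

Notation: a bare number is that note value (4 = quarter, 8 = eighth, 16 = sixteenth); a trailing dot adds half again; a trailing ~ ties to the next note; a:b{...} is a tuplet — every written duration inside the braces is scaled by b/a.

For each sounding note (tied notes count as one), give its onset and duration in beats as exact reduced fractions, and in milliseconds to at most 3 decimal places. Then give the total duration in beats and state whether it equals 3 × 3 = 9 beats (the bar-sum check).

1) 0.0ms=0b +454.545ms=3/2b
2) 454.545ms=3/2b +151.515ms=1/2b
3) 606.061ms=2b +151.515ms=1/2b
4) 757.576ms=5/2b +151.515ms=1/2b
5) 909.091ms=3b +454.545ms=3/2b
6) 1363.636ms=9/2b +454.545ms=3/2b
7) 1818.182ms=6b +181.818ms=3/5b
8) 2000.0ms=33/5b +181.818ms=3/5b
9) 2181.818ms=36/5b +363.636ms=6/5b
10) 2545.455ms=42/5b +181.818ms=3/5b
Σ=9b of 9 (198bpm 3/8) — PASS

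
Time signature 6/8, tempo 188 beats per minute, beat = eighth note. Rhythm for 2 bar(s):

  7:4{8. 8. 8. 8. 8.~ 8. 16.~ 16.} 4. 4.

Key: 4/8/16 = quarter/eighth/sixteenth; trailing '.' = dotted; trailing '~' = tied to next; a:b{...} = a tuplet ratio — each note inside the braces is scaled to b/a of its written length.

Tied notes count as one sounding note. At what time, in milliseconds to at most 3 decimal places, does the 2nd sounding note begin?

1. 0.0ms @ 0 + 273.556ms (6/7)
2. 273.556ms @ 6/7 + 273.556ms (6/7)
3. 547.112ms @ 12/7 + 273.556ms (6/7)
4. 820.669ms @ 18/7 + 273.556ms (6/7)
5. 1094.225ms @ 24/7 + 547.112ms (12/7)
6. 1641.337ms @ 36/7 + 273.556ms (6/7)
7. 1914.894ms @ 6 + 957.447ms (3)
8. 2872.34ms @ 9 + 957.447ms (3)

note 2 onset = 6/7b = 273.556ms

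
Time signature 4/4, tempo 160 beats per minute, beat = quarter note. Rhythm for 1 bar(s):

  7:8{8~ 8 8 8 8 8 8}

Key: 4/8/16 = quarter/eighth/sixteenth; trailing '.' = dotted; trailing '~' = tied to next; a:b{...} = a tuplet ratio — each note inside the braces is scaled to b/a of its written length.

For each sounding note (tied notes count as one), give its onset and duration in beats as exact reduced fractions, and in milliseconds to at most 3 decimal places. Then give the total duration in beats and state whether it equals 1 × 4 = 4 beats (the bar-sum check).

1) 0.0ms=0b +428.571ms=8/7b
2) 428.571ms=8/7b +214.286ms=4/7b
3) 642.857ms=12/7b +214.286ms=4/7b
4) 857.143ms=16/7b +214.286ms=4/7b
5) 1071.429ms=20/7b +214.286ms=4/7b
6) 1285.714ms=24/7b +214.286ms=4/7b
Σ=4b of 4 (160bpm 4/4) — PASS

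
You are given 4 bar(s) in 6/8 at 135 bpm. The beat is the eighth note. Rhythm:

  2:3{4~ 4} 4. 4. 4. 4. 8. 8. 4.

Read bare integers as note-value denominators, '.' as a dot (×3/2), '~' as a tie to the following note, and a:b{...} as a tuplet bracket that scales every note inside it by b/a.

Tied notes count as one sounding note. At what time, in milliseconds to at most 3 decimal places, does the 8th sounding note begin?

note 8 onset = 21b = 9333.333ms

1. 0.0ms @ 0 + 2666.667ms (6)
2. 2666.667ms @ 6 + 1333.333ms (3)
3. 4000.0ms @ 9 + 1333.333ms (3)
4. 5333.333ms @ 12 + 1333.333ms (3)
5. 6666.667ms @ 15 + 1333.333ms (3)
6. 8000.0ms @ 18 + 666.667ms (3/2)
7. 8666.667ms @ 39/2 + 666.667ms (3/2)
8. 9333.333ms @ 21 + 1333.333ms (3)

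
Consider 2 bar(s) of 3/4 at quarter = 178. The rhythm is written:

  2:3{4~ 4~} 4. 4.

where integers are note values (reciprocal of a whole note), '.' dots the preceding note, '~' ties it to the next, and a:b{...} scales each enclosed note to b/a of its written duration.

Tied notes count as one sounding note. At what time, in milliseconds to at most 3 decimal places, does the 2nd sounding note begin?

note 2 onset = 9/2b = 1516.854ms

1. 0.0ms @ 0 + 1516.854ms (9/2)
2. 1516.854ms @ 9/2 + 505.618ms (3/2)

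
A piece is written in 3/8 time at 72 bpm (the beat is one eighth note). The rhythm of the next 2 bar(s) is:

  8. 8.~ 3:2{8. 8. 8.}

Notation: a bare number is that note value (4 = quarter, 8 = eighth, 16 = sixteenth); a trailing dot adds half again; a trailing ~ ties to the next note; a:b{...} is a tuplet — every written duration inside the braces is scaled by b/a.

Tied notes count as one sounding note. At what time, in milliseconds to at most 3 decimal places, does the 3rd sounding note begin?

note 3 onset = 4b = 3333.333ms

1. 0.0ms @ 0 + 1250.0ms (3/2)
2. 1250.0ms @ 3/2 + 2083.333ms (5/2)
3. 3333.333ms @ 4 + 833.333ms (1)
4. 4166.667ms @ 5 + 833.333ms (1)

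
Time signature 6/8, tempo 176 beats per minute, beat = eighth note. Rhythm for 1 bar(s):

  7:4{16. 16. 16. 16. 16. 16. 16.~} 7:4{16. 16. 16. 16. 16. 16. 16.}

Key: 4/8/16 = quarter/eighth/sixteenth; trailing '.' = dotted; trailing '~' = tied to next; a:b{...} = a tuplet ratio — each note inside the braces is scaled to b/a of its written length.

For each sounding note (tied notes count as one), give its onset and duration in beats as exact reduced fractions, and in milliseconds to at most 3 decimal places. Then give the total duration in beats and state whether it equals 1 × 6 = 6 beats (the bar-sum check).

1) 0.0ms=0b +146.104ms=3/7b
2) 146.104ms=3/7b +146.104ms=3/7b
3) 292.208ms=6/7b +146.104ms=3/7b
4) 438.312ms=9/7b +146.104ms=3/7b
5) 584.416ms=12/7b +146.104ms=3/7b
6) 730.519ms=15/7b +146.104ms=3/7b
7) 876.623ms=18/7b +292.208ms=6/7b
8) 1168.831ms=24/7b +146.104ms=3/7b
9) 1314.935ms=27/7b +146.104ms=3/7b
10) 1461.039ms=30/7b +146.104ms=3/7b
11) 1607.143ms=33/7b +146.104ms=3/7b
12) 1753.247ms=36/7b +146.104ms=3/7b
13) 1899.351ms=39/7b +146.104ms=3/7b
Σ=6b of 6 (176bpm 6/8) — PASS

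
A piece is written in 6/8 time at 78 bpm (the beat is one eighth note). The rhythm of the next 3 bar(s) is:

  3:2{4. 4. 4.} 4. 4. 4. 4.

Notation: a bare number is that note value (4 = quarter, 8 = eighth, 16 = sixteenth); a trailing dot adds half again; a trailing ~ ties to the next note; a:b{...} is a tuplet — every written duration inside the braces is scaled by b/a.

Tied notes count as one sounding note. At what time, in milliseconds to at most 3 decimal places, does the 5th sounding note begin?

note 5 onset = 9b = 6923.077ms

1. 0.0ms @ 0 + 1538.462ms (2)
2. 1538.462ms @ 2 + 1538.462ms (2)
3. 3076.923ms @ 4 + 1538.462ms (2)
4. 4615.385ms @ 6 + 2307.692ms (3)
5. 6923.077ms @ 9 + 2307.692ms (3)
6. 9230.769ms @ 12 + 2307.692ms (3)
7. 11538.462ms @ 15 + 2307.692ms (3)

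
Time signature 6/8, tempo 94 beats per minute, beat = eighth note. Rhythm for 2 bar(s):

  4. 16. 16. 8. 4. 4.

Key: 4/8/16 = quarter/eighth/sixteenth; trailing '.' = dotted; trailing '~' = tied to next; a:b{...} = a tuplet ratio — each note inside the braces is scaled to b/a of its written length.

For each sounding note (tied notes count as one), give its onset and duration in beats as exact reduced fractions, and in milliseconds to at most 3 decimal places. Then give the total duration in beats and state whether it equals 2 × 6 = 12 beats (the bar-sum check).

1) 0.0ms=0b +1914.894ms=3b
2) 1914.894ms=3b +478.723ms=3/4b
3) 2393.617ms=15/4b +478.723ms=3/4b
4) 2872.34ms=9/2b +957.447ms=3/2b
5) 3829.787ms=6b +1914.894ms=3b
6) 5744.681ms=9b +1914.894ms=3b
Σ=12b of 12 (94bpm 6/8) — PASS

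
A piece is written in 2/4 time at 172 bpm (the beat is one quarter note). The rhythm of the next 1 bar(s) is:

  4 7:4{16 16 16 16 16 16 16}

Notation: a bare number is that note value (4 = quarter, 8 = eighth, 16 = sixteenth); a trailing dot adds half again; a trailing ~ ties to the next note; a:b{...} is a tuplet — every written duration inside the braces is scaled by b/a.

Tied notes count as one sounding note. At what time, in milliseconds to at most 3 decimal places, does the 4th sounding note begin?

note 4 onset = 9/7b = 448.505ms

1. 0.0ms @ 0 + 348.837ms (1)
2. 348.837ms @ 1 + 49.834ms (1/7)
3. 398.671ms @ 8/7 + 49.834ms (1/7)
4. 448.505ms @ 9/7 + 49.834ms (1/7)
5. 498.339ms @ 10/7 + 49.834ms (1/7)
6. 548.173ms @ 11/7 + 49.834ms (1/7)
7. 598.007ms @ 12/7 + 49.834ms (1/7)
8. 647.841ms @ 13/7 + 49.834ms (1/7)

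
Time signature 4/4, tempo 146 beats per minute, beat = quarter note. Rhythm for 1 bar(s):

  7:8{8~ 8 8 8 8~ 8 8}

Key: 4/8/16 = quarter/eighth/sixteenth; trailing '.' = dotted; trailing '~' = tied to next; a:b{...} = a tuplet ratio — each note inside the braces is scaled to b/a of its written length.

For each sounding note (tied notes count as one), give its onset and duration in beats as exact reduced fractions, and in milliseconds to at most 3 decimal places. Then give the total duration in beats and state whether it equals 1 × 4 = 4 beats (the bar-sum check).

1) 0.0ms=0b +469.667ms=8/7b
2) 469.667ms=8/7b +234.834ms=4/7b
3) 704.501ms=12/7b +234.834ms=4/7b
4) 939.335ms=16/7b +469.667ms=8/7b
5) 1409.002ms=24/7b +234.834ms=4/7b
Σ=4b of 4 (146bpm 4/4) — PASS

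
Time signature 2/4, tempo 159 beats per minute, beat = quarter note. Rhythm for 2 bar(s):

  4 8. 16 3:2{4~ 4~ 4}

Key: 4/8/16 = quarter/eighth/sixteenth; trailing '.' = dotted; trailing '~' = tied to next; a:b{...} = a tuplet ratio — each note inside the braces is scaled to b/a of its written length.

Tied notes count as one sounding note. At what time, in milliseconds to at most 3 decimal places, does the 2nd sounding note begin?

note 2 onset = 1b = 377.358ms

1. 0.0ms @ 0 + 377.358ms (1)
2. 377.358ms @ 1 + 283.019ms (3/4)
3. 660.377ms @ 7/4 + 94.34ms (1/4)
4. 754.717ms @ 2 + 754.717ms (2)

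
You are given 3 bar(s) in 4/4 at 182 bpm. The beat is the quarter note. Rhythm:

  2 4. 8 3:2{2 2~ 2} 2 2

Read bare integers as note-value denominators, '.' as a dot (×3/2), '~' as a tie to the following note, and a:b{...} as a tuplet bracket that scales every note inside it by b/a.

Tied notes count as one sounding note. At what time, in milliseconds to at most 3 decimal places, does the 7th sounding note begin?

note 7 onset = 10b = 3296.703ms

1. 0.0ms @ 0 + 659.341ms (2)
2. 659.341ms @ 2 + 494.505ms (3/2)
3. 1153.846ms @ 7/2 + 164.835ms (1/2)
4. 1318.681ms @ 4 + 439.56ms (4/3)
5. 1758.242ms @ 16/3 + 879.121ms (8/3)
6. 2637.363ms @ 8 + 659.341ms (2)
7. 3296.703ms @ 10 + 659.341ms (2)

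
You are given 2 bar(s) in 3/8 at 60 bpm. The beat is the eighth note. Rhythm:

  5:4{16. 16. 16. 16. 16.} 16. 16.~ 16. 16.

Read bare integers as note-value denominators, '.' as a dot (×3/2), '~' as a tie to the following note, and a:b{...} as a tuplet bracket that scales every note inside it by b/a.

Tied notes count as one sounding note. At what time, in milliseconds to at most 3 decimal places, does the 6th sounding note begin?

note 6 onset = 3b = 3000.0ms

1. 0.0ms @ 0 + 600.0ms (3/5)
2. 600.0ms @ 3/5 + 600.0ms (3/5)
3. 1200.0ms @ 6/5 + 600.0ms (3/5)
4. 1800.0ms @ 9/5 + 600.0ms (3/5)
5. 2400.0ms @ 12/5 + 600.0ms (3/5)
6. 3000.0ms @ 3 + 750.0ms (3/4)
7. 3750.0ms @ 15/4 + 1500.0ms (3/2)
8. 5250.0ms @ 21/4 + 750.0ms (3/4)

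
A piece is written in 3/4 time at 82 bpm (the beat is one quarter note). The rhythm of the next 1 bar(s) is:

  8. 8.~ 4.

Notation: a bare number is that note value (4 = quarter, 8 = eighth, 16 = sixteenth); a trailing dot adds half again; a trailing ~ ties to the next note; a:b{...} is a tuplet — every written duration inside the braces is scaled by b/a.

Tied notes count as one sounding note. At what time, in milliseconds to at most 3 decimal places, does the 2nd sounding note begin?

note 2 onset = 3/4b = 548.78ms

1. 0.0ms @ 0 + 548.78ms (3/4)
2. 548.78ms @ 3/4 + 1646.341ms (9/4)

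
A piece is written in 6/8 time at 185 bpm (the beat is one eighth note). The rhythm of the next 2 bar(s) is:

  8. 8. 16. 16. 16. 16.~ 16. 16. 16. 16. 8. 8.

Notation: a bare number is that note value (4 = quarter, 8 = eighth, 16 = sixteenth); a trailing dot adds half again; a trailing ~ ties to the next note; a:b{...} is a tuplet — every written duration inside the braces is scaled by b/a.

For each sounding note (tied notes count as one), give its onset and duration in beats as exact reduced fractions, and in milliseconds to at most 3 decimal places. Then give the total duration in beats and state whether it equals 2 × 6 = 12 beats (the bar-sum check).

1) 0.0ms=0b +486.486ms=3/2b
2) 486.486ms=3/2b +486.486ms=3/2b
3) 972.973ms=3b +243.243ms=3/4b
4) 1216.216ms=15/4b +243.243ms=3/4b
5) 1459.459ms=9/2b +243.243ms=3/4b
6) 1702.703ms=21/4b +486.486ms=3/2b
7) 2189.189ms=27/4b +243.243ms=3/4b
8) 2432.432ms=15/2b +243.243ms=3/4b
9) 2675.676ms=33/4b +243.243ms=3/4b
10) 2918.919ms=9b +486.486ms=3/2b
11) 3405.405ms=21/2b +486.486ms=3/2b
Σ=12b of 12 (185bpm 6/8) — PASS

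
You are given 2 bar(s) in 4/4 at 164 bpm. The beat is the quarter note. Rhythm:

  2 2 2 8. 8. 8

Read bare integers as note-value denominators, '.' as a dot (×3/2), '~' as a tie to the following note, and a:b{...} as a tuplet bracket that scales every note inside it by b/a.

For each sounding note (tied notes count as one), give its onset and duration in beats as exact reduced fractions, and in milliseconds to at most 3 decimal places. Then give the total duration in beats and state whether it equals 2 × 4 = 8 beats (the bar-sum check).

1) 0.0ms=0b +731.707ms=2b
2) 731.707ms=2b +731.707ms=2b
3) 1463.415ms=4b +731.707ms=2b
4) 2195.122ms=6b +274.39ms=3/4b
5) 2469.512ms=27/4b +274.39ms=3/4b
6) 2743.902ms=15/2b +182.927ms=1/2b
Σ=8b of 8 (164bpm 4/4) — PASS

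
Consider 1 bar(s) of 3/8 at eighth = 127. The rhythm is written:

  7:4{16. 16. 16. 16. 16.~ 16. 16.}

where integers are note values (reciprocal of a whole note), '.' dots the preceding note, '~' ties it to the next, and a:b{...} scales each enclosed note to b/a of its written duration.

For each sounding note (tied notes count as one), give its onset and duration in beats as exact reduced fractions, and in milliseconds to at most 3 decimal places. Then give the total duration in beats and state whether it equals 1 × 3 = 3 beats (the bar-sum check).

1) 0.0ms=0b +202.475ms=3/7b
2) 202.475ms=3/7b +202.475ms=3/7b
3) 404.949ms=6/7b +202.475ms=3/7b
4) 607.424ms=9/7b +202.475ms=3/7b
5) 809.899ms=12/7b +404.949ms=6/7b
6) 1214.848ms=18/7b +202.475ms=3/7b
Σ=3b of 3 (127bpm 3/8) — PASS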